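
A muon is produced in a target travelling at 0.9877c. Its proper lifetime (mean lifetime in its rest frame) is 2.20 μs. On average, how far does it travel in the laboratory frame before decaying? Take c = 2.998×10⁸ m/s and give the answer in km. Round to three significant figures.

4.17 km

β² = 0.97555129, so γ = 1/√0.02444871 = 6.3955.
Lab-frame lifetime: Δt = γτ = 6.3955 × 2.20 μs = 14.07 μs.
Distance: d = vΔt = 0.9877 × 2.998×10⁸ m/s × 1.4070×10^-5 s = 4170 m = 4.17 km.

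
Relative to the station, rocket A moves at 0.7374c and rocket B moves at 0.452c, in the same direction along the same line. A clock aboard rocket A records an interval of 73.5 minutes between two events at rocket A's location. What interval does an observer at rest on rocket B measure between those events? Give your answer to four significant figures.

The velocity of rocket A relative to rocket B is (0.7374 − 0.452)c / (1 − 0.7374×0.452) = 0.42808c; relative speed 0.42808c.
γ for this relative speed: γ = 1/√(1 − 0.183252) = 1.1065.
Rocket A's interval is proper; time dilation gives Δt_B = γΔτ = 1.1065 × 73.5 minutes = 81.33 minutes.

81.33 minutes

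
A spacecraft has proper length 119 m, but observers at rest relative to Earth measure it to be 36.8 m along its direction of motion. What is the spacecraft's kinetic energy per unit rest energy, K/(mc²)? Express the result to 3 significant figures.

From L = L₀/γ: γ = 119/36.8 = 3.2337.
Since K = (γ−1)mc², K/(mc²) = 3.2337 − 1 = 2.23.

2.23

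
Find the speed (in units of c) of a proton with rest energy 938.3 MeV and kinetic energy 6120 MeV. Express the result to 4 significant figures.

0.9911c

K = (γ−1)mc², so γ = 1 + 6120/938.3 = 7.5224.
Then v/c = √(1 − γ⁻²) = √(1 − 0.0176721) = √0.9823279 = 0.9911.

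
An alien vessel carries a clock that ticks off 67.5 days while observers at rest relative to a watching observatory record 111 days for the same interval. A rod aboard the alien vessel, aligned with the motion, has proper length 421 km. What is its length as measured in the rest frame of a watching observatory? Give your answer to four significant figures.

256.0 km

γ = Δt/Δτ = 111/67.5 = 1.64444.
The rod contracts by the same γ: 421 km / 1.64444 = 256.0 km.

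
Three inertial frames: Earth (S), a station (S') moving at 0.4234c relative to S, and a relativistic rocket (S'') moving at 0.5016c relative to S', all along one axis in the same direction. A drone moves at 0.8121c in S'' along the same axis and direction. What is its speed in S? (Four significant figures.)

0.9725c

Compose velocities in two stages. Stage 1 (into S'): u₁ = (0.8121+0.5016)/(1+0.8121×0.5016) = 0.93346.
Stage 2 (into S): u = (0.93346+0.4234)/(1+0.93346×0.4234) = 0.9725, so the speed is 0.9725c.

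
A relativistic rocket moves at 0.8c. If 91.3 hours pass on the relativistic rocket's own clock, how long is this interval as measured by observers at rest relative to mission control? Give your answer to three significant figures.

152 hours

Lorentz factor: γ = (1 − 0.64)^(−1/2) = 1.6667.
Time dilation: Δt = γ·Δτ = 1.6667 × 91.3 = 152 hours.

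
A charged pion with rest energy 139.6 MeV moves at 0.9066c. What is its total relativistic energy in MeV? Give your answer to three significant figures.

331 MeV

Lorentz factor: γ = (1 − 0.82192356)^(−1/2) = 2.3697.
Total energy: E = γmc² = 2.3697 × 139.6 MeV = 331 MeV.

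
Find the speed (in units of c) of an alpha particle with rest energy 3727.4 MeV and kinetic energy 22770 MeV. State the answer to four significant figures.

K = (γ−1)mc², so γ = 1 + 22770/3727.4 = 7.1088.
Then v/c = √(1 − γ⁻²) = √(1 − 0.0197883) = √0.9802117 = 0.9901.

0.9901c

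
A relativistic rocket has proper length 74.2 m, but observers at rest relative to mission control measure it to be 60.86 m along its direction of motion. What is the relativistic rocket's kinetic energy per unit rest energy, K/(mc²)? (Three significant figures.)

From L = L₀/γ: γ = 74.2/60.86 = 1.21919.
Since K = (γ−1)mc², K/(mc²) = 1.21919 − 1 = 0.219.

0.219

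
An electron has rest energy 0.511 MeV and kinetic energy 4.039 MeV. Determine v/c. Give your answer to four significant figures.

γ = 1 + K/(mc²) = 1 + 4.039/0.511 = 8.9041.
β = √(1 − 1/γ²) = √(1 − 0.012613) = √0.987387 = 0.9937.

0.9937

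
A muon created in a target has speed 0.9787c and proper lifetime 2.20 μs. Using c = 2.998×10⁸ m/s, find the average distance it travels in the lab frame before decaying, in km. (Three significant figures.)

3.14 km

With β = 0.9787, γ = 1/√(1 − 0.9787²) = 1/√0.04214631 = 4.871.
Lab-frame lifetime: Δt = γτ = 4.871 × 2.20 μs = 10.716 μs.
Distance: d = vΔt = 0.9787 × 2.998×10⁸ m/s × 1.0716×10^-5 s = 3140 m = 3.14 km.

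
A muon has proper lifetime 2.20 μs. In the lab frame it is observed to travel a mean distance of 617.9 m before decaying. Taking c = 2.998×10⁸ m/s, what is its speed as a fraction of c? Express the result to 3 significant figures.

Lab distance = (lab lifetime)·v = γτ·βc, so βγ = d/(cτ) = 617.9/(2.998×10⁸ × 2.200×10^-6) = 0.93684.
With βγ = 0.93684: γ² = 1 + (βγ)² = 1.877669, and β = (βγ)/γ = 0.93684/1.37028 = 0.684.

0.684c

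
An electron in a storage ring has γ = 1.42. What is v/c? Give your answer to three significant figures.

β = √(1 − 1/γ²) = √(1 − 1/2.0164) = √0.504067 = 0.710.

0.710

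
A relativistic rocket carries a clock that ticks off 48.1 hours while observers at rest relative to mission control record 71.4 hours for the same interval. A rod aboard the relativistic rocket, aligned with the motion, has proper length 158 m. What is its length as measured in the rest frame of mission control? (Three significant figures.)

The time-dilation ratio gives γ = 71.4/48.1 = 1.48441.
L = L₀/γ = 158/1.48441 = 106 m.

106 m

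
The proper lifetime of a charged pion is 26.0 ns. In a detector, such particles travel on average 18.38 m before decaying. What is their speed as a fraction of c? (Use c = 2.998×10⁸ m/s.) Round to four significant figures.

0.9206c

Let x = d/(cτ) = 18.38 m / (2.998×10⁸ m/s × 2.600×10^-8 s) = 2.358. Since d = βγcτ, x = βγ = β/√(1−β²).
Solving: β² = x²/(1+x²) = 5.56016/6.56016 = 0.847565, so β = 0.9206.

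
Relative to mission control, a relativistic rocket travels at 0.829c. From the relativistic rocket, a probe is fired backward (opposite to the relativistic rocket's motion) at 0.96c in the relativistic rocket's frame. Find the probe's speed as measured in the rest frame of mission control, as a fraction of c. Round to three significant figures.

0.642c

In units of c, u = (u' + v)/(1 + u'v) with u' = −0.96 and v = 0.829.
Numerator: −0.96 + 0.829 = −0.131. Denominator: 1 + (−0.96)(0.829) = 0.20416.
u = −0.131/0.20416 = −0.64165, so the speed is 0.642c.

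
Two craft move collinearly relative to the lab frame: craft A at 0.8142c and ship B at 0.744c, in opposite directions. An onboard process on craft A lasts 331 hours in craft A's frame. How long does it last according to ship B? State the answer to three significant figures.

1370 hours

Transform craft A's velocity into ship B's frame: (0.8142 + 0.744)/(1 + 0.8142·0.744) = 1.5582/1.6057648, so the relative speed is 0.97038c.
γ for this relative speed: γ = 1/√(1 − 0.941637) = 4.1393.
Craft A's interval is proper; time dilation gives Δt_B = γΔτ = 4.1393 × 331 hours = 1370 hours.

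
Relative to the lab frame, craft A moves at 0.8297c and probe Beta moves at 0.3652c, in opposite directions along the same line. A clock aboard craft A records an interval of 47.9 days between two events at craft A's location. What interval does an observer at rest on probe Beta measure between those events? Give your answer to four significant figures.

The velocity of craft A relative to probe Beta is (0.8297 + 0.3652)c / (1 + 0.8297×0.3652) = 0.91703c; relative speed 0.91703c.
γ for this relative speed: γ = 1/√(1 − 0.840944) = 2.5074.
The clock on craft A records proper time, so probe Beta measures Δt = γΔτ = 2.5074 × 47.9 = 120.1 days.

120.1 days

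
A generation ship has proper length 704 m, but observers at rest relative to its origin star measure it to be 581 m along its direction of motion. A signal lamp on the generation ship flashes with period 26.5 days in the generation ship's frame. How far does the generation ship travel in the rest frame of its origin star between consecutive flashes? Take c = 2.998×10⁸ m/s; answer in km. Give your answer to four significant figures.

4.697×10^11 km

γ = L₀/L = 704/581 = 1.2117.
β = √(1 − 1/γ²) = 0.56471. Lab-frame period = γτ = 1.2117×26.5 days = 32.11 days. Distance = βc × γτ = 0.56471 × 2.998×10⁸ m/s × 2774304 s = 4.6969×10^14 m = 4.697×10^11 km.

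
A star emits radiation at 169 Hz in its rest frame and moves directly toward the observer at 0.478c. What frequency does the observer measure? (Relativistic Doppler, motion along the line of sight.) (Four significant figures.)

Relativistic Doppler (source moving toward): f_obs = f_src · √((1+β)/(1−β)).
With β = 0.478: factor = √(1.478/0.522) = 1.6827.
f_obs = 169 × 1.6827 = 284.4 Hz.

284.4 Hz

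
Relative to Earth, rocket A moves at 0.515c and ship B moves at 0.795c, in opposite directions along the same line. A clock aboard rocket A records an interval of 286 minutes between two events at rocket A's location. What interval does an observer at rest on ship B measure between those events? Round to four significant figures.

Speed of rocket A in ship B's frame: u = (v_A + v_B)/(1 + v_A v_B/c²) = (0.515 + 0.795)/(1 + 0.515×0.795) = 1.31/1.409425 = 0.92946; |u| = 0.92946c.
At |u| = 0.92946c, γ = (1 − 0.863896)^(−1/2) = 2.7106.
The clock on rocket A records proper time, so ship B measures Δt = γΔτ = 2.7106 × 286 = 775.2 minutes.

775.2 minutes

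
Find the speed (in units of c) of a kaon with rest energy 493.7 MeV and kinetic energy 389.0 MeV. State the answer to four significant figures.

0.8290c

γ = 1 + K/(mc²) = 1 + 389.0/493.7 = 1.7879.
β = √(1 − 1/γ²) = √(1 − 0.312834) = √0.687166 = 0.8290.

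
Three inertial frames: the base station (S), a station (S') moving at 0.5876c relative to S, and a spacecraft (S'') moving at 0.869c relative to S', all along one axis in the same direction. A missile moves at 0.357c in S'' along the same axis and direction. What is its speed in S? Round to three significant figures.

Apply u = (u'+v)/(1+u'v) twice. Missile in the station frame: (0.357+0.869)/(1+0.357·0.869) = 1.226/1.310233 = 0.93571c.
That velocity, transformed to the rest frame of the base station: (0.93571+0.5876)/(1+0.93571·0.5876) = 1.52331/1.549823196 = 0.98289c.

0.983c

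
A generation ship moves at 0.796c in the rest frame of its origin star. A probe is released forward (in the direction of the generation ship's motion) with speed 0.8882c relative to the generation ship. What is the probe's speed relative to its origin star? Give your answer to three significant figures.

0.987c

Relativistic velocity addition: u = (u' + v)/(1 + u'v/c²), with u' = 0.8882c and v = 0.796c.
Numerator: 0.8882 + 0.796 = 1.6842. Denominator: 1 + (0.8882)(0.796) = 1.7070072.
u = 1.6842/1.7070072 = 0.98664, so the speed is 0.987c.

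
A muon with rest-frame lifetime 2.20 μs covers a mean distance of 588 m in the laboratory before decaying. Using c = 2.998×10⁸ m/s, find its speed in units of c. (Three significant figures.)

Let x = d/(cτ) = 588.0 m / (2.998×10⁸ m/s × 2.200×10^-6 s) = 0.8915. Since d = βγcτ, x = βγ = β/√(1−β²).
Solving: β² = x²/(1+x²) = 0.794772/1.794772 = 0.442826, so β = 0.665.

0.665c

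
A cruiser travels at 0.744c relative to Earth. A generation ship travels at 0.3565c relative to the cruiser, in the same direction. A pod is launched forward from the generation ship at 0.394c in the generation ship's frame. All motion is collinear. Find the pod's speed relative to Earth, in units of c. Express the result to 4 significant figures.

0.9412c

Apply u = (u'+v)/(1+u'v) twice. Pod in the cruiser frame: (0.394+0.3565)/(1+0.394·0.3565) = 0.7505/1.140461 = 0.65807c.
That velocity, transformed to the rest frame of Earth: (0.65807+0.744)/(1+0.65807·0.744) = 1.40207/1.48960408 = 0.94124c.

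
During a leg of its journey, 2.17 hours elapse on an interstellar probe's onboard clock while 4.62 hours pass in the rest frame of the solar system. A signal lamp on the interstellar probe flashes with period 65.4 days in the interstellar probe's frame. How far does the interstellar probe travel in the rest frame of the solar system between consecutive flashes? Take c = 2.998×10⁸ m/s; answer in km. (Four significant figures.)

3.184×10^12 km

From Δt = γΔτ: γ = 4.62/2.17 = 2.12903.
β = √(1 − 1/γ²) = 0.88283. Lab-frame period = γτ = 2.12903×65.4 days = 139.24 days. Distance = βc × γτ = 0.88283 × 2.998×10⁸ m/s × 12030336 s = 3.1841×10^15 m = 3.184×10^12 km.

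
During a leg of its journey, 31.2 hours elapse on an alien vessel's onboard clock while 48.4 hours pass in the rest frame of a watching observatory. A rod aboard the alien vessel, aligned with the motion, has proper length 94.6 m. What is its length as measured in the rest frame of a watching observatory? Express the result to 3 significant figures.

61.0 m

From Δt = γΔτ: γ = 48.4/31.2 = 1.55128.
L = L₀/γ = 94.6/1.55128 = 61.0 m.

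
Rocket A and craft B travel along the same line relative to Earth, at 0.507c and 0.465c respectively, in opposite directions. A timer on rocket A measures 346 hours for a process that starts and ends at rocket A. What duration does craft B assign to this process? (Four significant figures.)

560.3 hours

The velocity of rocket A relative to craft B is (0.507 + 0.465)c / (1 + 0.507×0.465) = 0.78656c; relative speed 0.78656c.
At |u| = 0.78656c, γ = (1 − 0.618677)^(−1/2) = 1.6194.
The clock on rocket A records proper time, so craft B measures Δt = γΔτ = 1.6194 × 346 = 560.3 hours.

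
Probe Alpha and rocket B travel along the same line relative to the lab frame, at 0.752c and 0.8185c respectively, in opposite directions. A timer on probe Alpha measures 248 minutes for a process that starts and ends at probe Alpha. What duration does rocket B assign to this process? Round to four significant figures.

Transform probe Alpha's velocity into rocket B's frame: (0.752 + 0.8185)/(1 + 0.752·0.8185) = 1.5705/1.615512, so the relative speed is 0.97214c.
At |u| = 0.97214c, γ = (1 − 0.945056)^(−1/2) = 4.2662.
Probe Alpha's interval is proper; time dilation gives Δt_B = γΔτ = 4.2662 × 248 minutes = 1058 minutes.

1058 minutes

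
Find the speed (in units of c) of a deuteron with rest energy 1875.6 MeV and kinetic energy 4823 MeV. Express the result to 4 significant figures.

γ = 1 + K/(mc²) = 1 + 4823/1875.6 = 3.5714.
β = √(1 − 1/γ²) = √(1 − 0.0784013) = √0.9215987 = 0.9600.

0.9600c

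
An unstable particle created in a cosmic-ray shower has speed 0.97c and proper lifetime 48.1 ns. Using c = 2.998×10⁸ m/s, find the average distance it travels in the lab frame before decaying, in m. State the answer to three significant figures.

57.5 m

γ = 1/√(1 − β²) = 1/√(1 − 0.9409) = 1/√0.0591 = 4.1135.
Lab-frame lifetime: Δt = γτ = 4.1135 × 48.1 ns = 197.86 ns.
Distance: d = vΔt = 0.97 × 2.998×10⁸ m/s × 1.9786×10^-7 s = 57.5 m.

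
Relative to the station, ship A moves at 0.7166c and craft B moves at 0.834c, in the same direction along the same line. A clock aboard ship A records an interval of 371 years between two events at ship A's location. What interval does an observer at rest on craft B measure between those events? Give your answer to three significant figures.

Speed of ship A in craft B's frame: u = (v_A − v_B)/(1 − v_A v_B/c²) = (0.7166 − 0.834)/(1 − 0.7166×0.834) = −0.1174/0.4023556 = −0.29178; |u| = 0.29178c.
At |u| = 0.29178c, γ = (1 − 0.0851356)^(−1/2) = 1.0455.
Ship A's interval is proper; time dilation gives Δt_B = γΔτ = 1.0455 × 371 years = 388 years.

388 years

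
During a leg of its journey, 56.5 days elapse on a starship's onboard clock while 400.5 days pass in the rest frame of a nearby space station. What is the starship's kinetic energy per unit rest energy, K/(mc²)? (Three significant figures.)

The time-dilation ratio gives γ = 400.5/56.5 = 7.0885.
Since K = (γ−1)mc², K/(mc²) = 7.0885 − 1 = 6.09.

6.09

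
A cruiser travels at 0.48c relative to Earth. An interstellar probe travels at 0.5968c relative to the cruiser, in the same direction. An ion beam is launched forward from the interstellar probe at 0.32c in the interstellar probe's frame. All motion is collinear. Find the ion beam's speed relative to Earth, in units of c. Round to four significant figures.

0.9126c

Apply u = (u'+v)/(1+u'v) twice. Ion beam in the cruiser frame: (0.32+0.5968)/(1+0.32·0.5968) = 0.9168/1.190976 = 0.76979c.
That velocity, transformed to the rest frame of Earth: (0.76979+0.48)/(1+0.76979·0.48) = 1.24979/1.3694992 = 0.91259c.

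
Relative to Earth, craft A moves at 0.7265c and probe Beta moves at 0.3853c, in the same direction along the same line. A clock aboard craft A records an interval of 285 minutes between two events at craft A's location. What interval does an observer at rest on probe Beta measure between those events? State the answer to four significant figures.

323.6 minutes

The velocity of craft A relative to probe Beta is (0.7265 − 0.3853)c / (1 − 0.7265×0.3853) = 0.47384c; relative speed 0.47384c.
γ for this relative speed: γ = 1/√(1 − 0.224524) = 1.1356.
Craft A's interval is proper; time dilation gives Δt_B = γΔτ = 1.1356 × 285 minutes = 323.6 minutes.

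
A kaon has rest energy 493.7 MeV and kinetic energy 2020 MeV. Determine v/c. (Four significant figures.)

0.9805

K = (γ−1)mc², so γ = 1 + 2020/493.7 = 5.0916.
Then v/c = √(1 − γ⁻²) = √(1 − 0.0385737) = √0.9614263 = 0.9805.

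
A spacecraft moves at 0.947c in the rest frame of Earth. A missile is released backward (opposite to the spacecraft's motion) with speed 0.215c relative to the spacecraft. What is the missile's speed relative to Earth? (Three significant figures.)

0.919c

In units of c, u = (u' + v)/(1 + u'v) with u' = −0.215 and v = 0.947.
Numerator: −0.215 + 0.947 = 0.732. Denominator: 1 + (−0.215)(0.947) = 0.796395.
u = 0.732/0.796395 = 0.91914, so the speed is 0.919c.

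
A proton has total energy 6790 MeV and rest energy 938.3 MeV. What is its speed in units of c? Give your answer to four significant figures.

0.9904c

Total energy E = γmc² gives γ = 6790/938.3 = 7.2365.
Hence β = √(1 − 1/γ²) = √(1 − 0.019096) = √0.980904 = 0.9904.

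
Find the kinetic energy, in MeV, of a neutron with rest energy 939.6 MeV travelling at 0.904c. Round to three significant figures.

γ = 1/√(1 − β²) = 1/√(1 − 0.817216) = 1/√0.182784 = 1/0.427532 = 2.339.
Kinetic energy: K = (γ − 1)mc² = (2.339 − 1) × 939.6 MeV = 1.339 × 939.6 = 1260 MeV.

1260 MeV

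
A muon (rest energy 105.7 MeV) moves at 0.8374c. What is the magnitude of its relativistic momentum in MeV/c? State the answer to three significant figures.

γ = 1/√(1 − β²) = 1/√(1 − 0.70123876) = 1/√0.29876124 = 1/0.546591 = 1.8295.
Momentum: p = γβ·mc = 1.8295 × 0.8374 × 105.7 MeV/c = 162 MeV/c.

162 MeV/c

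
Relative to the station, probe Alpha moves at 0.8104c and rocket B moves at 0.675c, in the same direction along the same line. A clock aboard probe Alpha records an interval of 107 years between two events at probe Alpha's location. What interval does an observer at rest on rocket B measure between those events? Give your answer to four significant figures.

Transform probe Alpha's velocity into rocket B's frame: (0.8104 − 0.675)/(1 − 0.8104·0.675) = 0.1354/0.45298, so the relative speed is 0.29891c.
At |u| = 0.29891c, γ = (1 − 0.0893472)^(−1/2) = 1.0479.
The clock on probe Alpha records proper time, so rocket B measures Δt = γΔτ = 1.0479 × 107 = 112.1 years.

112.1 years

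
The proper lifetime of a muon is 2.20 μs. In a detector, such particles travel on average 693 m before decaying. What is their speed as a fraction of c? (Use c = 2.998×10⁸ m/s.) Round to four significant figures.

0.7244c

d = βγcτ ⇒ βγ = d/(cτ) = 693.0 m / (659.56 m) = 1.0507.
β = (βγ)/√(1+(βγ)²) = 1.0507/√2.10397 = 0.7244.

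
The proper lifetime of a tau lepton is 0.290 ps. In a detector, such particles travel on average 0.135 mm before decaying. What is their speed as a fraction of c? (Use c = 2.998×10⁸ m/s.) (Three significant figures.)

0.841c

Let x = d/(cτ) = 1.350×10^-4 m / (2.998×10⁸ m/s × 2.900×10^-13 s) = 1.5528. Since d = βγcτ, x = βγ = β/√(1−β²).
Solving: β² = x²/(1+x²) = 2.41119/3.41119 = 0.706847, so β = 0.841.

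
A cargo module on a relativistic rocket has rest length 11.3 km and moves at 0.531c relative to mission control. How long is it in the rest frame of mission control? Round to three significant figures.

9.58 km

γ = 1/√(1 − β²) = 1/√(1 − 0.281961) = 1/√0.718039 = 1/0.847372 = 1.1801.
Length contraction: L = L₀/γ = 11.3/1.1801 = 9.58 km.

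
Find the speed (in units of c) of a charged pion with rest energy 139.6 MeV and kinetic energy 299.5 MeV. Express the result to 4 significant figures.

0.9481c

K = (γ−1)mc², so γ = 1 + 299.5/139.6 = 3.1454.
Then v/c = √(1 − γ⁻²) = √(1 − 0.101076) = √0.898924 = 0.9481.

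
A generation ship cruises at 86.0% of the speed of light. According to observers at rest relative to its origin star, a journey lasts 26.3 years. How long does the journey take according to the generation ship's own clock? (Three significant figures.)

With β = 0.86, γ = 1/√(1 − 0.86²) = 1/√0.2604 = 1.9597.
The generation ship's clock runs slow as seen from its origin star, so Δτ = Δt/γ = 26.3/1.9597 = 13.4 years.

13.4 years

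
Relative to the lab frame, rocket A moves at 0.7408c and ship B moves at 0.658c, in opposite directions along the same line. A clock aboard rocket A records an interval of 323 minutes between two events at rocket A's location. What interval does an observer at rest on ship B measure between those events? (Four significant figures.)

949.8 minutes

The velocity of rocket A relative to ship B is (0.7408 + 0.658)c / (1 + 0.7408×0.658) = 0.9404c; relative speed 0.9404c.
γ for this relative speed: γ = 1/√(1 − 0.884352) = 2.9406.
The clock on rocket A records proper time, so ship B measures Δt = γΔτ = 2.9406 × 323 = 949.8 minutes.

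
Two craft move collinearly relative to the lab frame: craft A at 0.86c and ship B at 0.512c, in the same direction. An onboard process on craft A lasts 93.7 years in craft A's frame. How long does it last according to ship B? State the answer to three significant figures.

120 years

Transform craft A's velocity into ship B's frame: (0.86 − 0.512)/(1 − 0.86·0.512) = 0.348/0.55968, so the relative speed is 0.62178c.
γ for this relative speed: γ = 1/√(1 − 0.38661) = 1.2768.
The clock on craft A records proper time, so ship B measures Δt = γΔτ = 1.2768 × 93.7 = 120 years.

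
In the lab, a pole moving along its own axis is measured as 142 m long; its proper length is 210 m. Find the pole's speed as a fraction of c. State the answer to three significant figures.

0.737c

Length contraction gives γ = L₀/L = 210/142 = 1.4789.
β = √(1 − 1/γ²) = √0.542783 = 0.737.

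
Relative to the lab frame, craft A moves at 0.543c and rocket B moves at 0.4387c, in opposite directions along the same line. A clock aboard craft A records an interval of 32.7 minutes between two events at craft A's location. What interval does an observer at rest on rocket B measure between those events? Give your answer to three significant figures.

Transform craft A's velocity into rocket B's frame: (0.543 + 0.4387)/(1 + 0.543·0.4387) = 0.9817/1.2382141, so the relative speed is 0.79284c.
γ for this relative speed: γ = 1/√(1 − 0.628595) = 1.6409.
The clock on craft A records proper time, so rocket B measures Δt = γΔτ = 1.6409 × 32.7 = 53.7 minutes.

53.7 minutes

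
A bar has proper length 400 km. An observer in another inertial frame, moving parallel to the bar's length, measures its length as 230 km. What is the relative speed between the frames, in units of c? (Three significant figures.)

0.818c

Length contraction gives γ = L₀/L = 400/230 = 1.7391.
β = √(1 − 1/γ²) = √0.669363 = 0.818.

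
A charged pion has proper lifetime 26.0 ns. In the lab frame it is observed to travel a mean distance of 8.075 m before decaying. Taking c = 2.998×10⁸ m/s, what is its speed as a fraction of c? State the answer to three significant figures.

d = βγcτ ⇒ βγ = d/(cτ) = 8.075 m / (7.7948 m) = 1.0359.
β = (βγ)/√(1+(βγ)²) = 1.0359/√2.07309 = 0.719.

0.719c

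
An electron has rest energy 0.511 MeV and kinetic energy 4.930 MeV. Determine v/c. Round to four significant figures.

K = (γ−1)mc², so γ = 1 + 4.930/0.511 = 10.648.
Then v/c = √(1 − γ⁻²) = √(1 − 0.00881991) = √0.99118009 = 0.9956.

0.9956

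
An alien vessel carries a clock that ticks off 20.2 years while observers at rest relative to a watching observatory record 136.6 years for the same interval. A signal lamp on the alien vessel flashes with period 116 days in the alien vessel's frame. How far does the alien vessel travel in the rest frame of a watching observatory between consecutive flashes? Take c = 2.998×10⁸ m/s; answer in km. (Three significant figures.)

2.01×10^13 km

From Δt = γΔτ: γ = 136.6/20.2 = 6.76238.
β = √(1 − 1/γ²) = 0.98901. Lab-frame period = γτ = 6.76238×116 days = 784.44 days. Distance = βc × γτ = 0.98901 × 2.998×10⁸ m/s × 67775616 s = 2.0096×10^16 m = 2.01×10^13 km.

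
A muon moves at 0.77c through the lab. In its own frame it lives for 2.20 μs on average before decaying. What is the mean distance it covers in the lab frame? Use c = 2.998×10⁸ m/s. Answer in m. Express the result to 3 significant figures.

β² = 0.5929, so γ = 1/√0.4071 = 1.5673.
Lab-frame lifetime: Δt = γτ = 1.5673 × 2.20 μs = 3.4481 μs.
Distance: d = vΔt = 0.77 × 2.998×10⁸ m/s × 3.4481×10^-6 s = 796 m.

796 m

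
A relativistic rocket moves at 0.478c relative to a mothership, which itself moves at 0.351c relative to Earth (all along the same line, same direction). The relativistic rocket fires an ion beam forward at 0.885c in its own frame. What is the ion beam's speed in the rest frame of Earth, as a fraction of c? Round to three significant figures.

Apply u = (u'+v)/(1+u'v) twice. Ion beam in the mothership frame: (0.885+0.478)/(1+0.885·0.478) = 1.363/1.42303 = 0.95782c.
That velocity, transformed to the rest frame of Earth: (0.95782+0.351)/(1+0.95782·0.351) = 1.30882/1.33619482 = 0.97951c.

0.980c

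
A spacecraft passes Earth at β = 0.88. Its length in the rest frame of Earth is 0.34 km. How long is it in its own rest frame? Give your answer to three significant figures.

0.716 km

γ = 1/√(1 − β²) = 1/√(1 − 0.7744) = 1/√0.2256 = 1/0.474974 = 2.1054.
Proper length: L₀ = γ·L = 2.1054 × 0.34 = 0.716 km.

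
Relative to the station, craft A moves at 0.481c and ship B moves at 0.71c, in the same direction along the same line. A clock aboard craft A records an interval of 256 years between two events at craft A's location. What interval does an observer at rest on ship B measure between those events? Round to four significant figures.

The velocity of craft A relative to ship B is (0.481 − 0.71)c / (1 − 0.481×0.71) = −0.34777c; relative speed 0.34777c.
At |u| = 0.34777c, γ = (1 − 0.120944)^(−1/2) = 1.0666.
Craft A's interval is proper; time dilation gives Δt_B = γΔτ = 1.0666 × 256 years = 273.0 years.

273.0 years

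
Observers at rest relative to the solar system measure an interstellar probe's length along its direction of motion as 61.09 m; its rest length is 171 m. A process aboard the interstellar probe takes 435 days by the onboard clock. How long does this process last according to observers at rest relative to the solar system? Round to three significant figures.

γ = L₀/L = 171/61.09 = 2.79915.
Δt = γΔτ = 2.79915 × 435 = 1220 days.

1220 days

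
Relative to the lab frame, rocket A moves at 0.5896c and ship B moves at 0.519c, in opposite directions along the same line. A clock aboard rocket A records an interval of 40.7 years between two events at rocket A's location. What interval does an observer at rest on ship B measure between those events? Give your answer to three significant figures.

77.0 years

Transform rocket A's velocity into ship B's frame: (0.5896 + 0.519)/(1 + 0.5896·0.519) = 1.1086/1.3060024, so the relative speed is 0.84885c.
At |u| = 0.84885c, γ = (1 − 0.720546)^(−1/2) = 1.8917.
Rocket A's interval is proper; time dilation gives Δt_B = γΔτ = 1.8917 × 40.7 years = 77.0 years.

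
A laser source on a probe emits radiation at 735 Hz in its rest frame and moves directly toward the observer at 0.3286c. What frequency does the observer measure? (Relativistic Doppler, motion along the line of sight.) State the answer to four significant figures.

1034 Hz

Relativistic Doppler (source moving toward): f_obs = f_src · √((1+β)/(1−β)).
With β = 0.3286: factor = √(1.3286/0.6714) = 1.4067.
f_obs = 735 × 1.4067 = 1034 Hz.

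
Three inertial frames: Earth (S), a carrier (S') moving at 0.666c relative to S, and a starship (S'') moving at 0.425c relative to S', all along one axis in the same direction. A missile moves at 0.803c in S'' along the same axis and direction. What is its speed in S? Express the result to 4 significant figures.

Compose velocities in two stages. Stage 1 (into S'): u₁ = (0.803+0.425)/(1+0.803×0.425) = 0.91555.
Stage 2 (into S): u = (0.91555+0.666)/(1+0.91555×0.666) = 0.98248, so the speed is 0.9825c.

0.9825c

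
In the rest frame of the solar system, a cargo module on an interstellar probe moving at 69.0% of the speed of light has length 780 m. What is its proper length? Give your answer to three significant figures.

γ = 1/√(1 − β²) = 1/√(1 − 0.4761) = 1/√0.5239 = 1/0.723809 = 1.3816.
Proper length: L₀ = γ·L = 1.3816 × 780 = 1080 m.

1080 m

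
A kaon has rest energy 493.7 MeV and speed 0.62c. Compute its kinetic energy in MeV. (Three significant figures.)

136 MeV

With β = 0.62, γ = 1/√(1 − 0.62²) = 1/√0.6156 = 1.27453.
Kinetic energy: K = (γ − 1)mc² = (1.27453 − 1) × 493.7 MeV = 0.27453 × 493.7 = 136 MeV.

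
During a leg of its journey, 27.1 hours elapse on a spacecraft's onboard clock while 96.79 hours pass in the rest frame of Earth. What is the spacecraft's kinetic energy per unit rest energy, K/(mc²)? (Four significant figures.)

2.572

γ = Δt/Δτ = 96.79/27.1 = 3.57159.
Since K = (γ−1)mc², K/(mc²) = 3.57159 − 1 = 2.572.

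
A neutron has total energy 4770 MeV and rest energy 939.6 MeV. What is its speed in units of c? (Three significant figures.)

Total energy E = γmc² gives γ = 4770/939.6 = 5.0766.
Hence β = √(1 − 1/γ²) = √(1 − 0.038802) = √0.961198 = 0.980.

0.980c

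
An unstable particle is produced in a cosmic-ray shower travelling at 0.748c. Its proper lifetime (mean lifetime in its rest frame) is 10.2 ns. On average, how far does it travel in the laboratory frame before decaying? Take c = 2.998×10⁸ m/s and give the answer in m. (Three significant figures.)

3.45 m

With β = 0.748, γ = 1/√(1 − 0.748²) = 1/√0.440496 = 1.5067.
Lab-frame lifetime: Δt = γτ = 1.5067 × 10.2 ns = 15.368 ns.
Distance: d = vΔt = 0.748 × 2.998×10⁸ m/s × 1.5368×10^-8 s = 3.45 m.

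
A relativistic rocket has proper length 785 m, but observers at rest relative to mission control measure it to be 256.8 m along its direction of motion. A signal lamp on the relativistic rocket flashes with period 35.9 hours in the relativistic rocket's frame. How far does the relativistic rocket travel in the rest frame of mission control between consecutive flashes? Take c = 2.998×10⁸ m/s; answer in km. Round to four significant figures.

From L = L₀/γ: γ = 785/256.8 = 3.05685.
β = √(1 − 1/γ²) = 0.94498. Lab-frame period = γτ = 3.05685×35.9 hours = 109.74 hours. Distance = βc × γτ = 0.94498 × 2.998×10⁸ m/s × 395064 s = 1.1192×10^14 m = 1.119×10^11 km.

1.119×10^11 km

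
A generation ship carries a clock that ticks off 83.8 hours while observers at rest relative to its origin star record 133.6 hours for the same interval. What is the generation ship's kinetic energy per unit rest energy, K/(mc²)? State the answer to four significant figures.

From Δt = γΔτ: γ = 133.6/83.8 = 1.59427.
Since K = (γ−1)mc², K/(mc²) = 1.59427 − 1 = 0.5943.

0.5943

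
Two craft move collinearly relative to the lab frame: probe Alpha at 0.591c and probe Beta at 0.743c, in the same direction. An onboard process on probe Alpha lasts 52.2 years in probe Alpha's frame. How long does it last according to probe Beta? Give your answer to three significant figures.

54.2 years

The velocity of probe Alpha relative to probe Beta is (0.591 − 0.743)c / (1 − 0.591×0.743) = −0.271c; relative speed 0.271c.
γ for this relative speed: γ = 1/√(1 − 0.073441) = 1.0389.
Probe Alpha's interval is proper; time dilation gives Δt_B = γΔτ = 1.0389 × 52.2 years = 54.2 years.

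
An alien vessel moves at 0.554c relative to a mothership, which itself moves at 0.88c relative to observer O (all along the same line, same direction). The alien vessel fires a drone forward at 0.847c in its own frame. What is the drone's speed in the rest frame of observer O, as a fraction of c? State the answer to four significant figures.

0.9970c

Apply u = (u'+v)/(1+u'v) twice. Drone in the mothership frame: (0.847+0.554)/(1+0.847·0.554) = 1.401/1.469238 = 0.95356c.
That velocity, transformed to the rest frame of observer O: (0.95356+0.88)/(1+0.95356·0.88) = 1.83356/1.8391328 = 0.99697c.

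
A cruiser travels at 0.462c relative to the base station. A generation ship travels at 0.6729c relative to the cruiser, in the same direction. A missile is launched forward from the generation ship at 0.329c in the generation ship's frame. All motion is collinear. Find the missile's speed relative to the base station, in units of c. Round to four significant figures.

0.9299c

First combine the missile and generation ship (S''→S'): u₁ = (0.329 + 0.6729)/(1 + 0.329×0.6729) = 1.0019/1.2213841 = 0.8203.
Then combine with the cruiser (S'→S): u = (0.8203 + 0.462)/(1 + 0.8203×0.462) = 1.2823/1.3789786 = 0.92989.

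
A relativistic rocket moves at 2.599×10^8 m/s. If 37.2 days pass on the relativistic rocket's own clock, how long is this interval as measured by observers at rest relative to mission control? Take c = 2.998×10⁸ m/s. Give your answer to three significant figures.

β = v/c = (2.599×10^8 m/s)/(2.998×10⁸ m/s) = 0.866911.
Lorentz factor: γ = (1 − 0.7515347)^(−1/2) = 2.0062.
The onboard clock measures proper time, so the interval in the rest frame of mission control is dilated: Δt = γ·Δτ = 2.0062 × 37.2 days = 74.6 days.

74.6 days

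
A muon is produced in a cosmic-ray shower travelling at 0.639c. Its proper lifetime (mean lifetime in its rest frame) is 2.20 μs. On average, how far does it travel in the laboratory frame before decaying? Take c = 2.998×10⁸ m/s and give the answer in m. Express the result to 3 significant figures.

548 m

Lorentz factor: γ = (1 − 0.408321)^(−1/2) = 1.3.
Lab-frame lifetime: Δt = γτ = 1.3 × 2.20 μs = 2.86 μs.
Distance: d = vΔt = 0.639 × 2.998×10⁸ m/s × 2.8600×10^-6 s = 548 m.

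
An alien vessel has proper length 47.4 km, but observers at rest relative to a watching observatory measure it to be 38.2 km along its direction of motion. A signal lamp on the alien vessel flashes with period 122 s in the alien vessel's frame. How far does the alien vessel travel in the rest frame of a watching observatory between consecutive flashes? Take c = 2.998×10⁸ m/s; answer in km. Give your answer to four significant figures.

Length contraction gives γ = L₀/L = 47.4/38.2 = 1.24084.
β = √(1 − 1/γ²) = 0.59204. Lab-frame period = γτ = 1.24084×122 s = 151.38 s. Distance = βc × γτ = 0.59204 × 2.998×10⁸ m/s × 151.38 s = 2.6869×10^10 m = 2.687×10^7 km.

2.687×10^7 km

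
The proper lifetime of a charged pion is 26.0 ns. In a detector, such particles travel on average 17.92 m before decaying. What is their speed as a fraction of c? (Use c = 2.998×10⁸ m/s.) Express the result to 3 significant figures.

Lab distance = (lab lifetime)·v = γτ·βc, so βγ = d/(cτ) = 17.92/(2.998×10⁸ × 2.600×10^-8) = 2.299.
With βγ = 2.299: γ² = 1 + (βγ)² = 6.2854, and β = (βγ)/γ = 2.299/2.50707 = 0.917.

0.917c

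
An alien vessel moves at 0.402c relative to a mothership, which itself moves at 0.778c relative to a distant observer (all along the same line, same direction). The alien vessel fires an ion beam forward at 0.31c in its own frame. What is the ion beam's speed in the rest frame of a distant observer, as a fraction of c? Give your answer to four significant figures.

First combine the ion beam and alien vessel (S''→S'): u₁ = (0.31 + 0.402)/(1 + 0.31×0.402) = 0.712/1.12462 = 0.6331.
Then combine with the mothership (S'→S): u = (0.6331 + 0.778)/(1 + 0.6331×0.778) = 1.4111/1.4925518 = 0.94543.

0.9454c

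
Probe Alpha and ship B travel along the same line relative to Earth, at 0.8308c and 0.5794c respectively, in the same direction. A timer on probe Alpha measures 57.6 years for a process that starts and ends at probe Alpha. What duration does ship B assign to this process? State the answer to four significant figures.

65.85 years

Speed of probe Alpha in ship B's frame: u = (v_A − v_B)/(1 − v_A v_B/c²) = (0.8308 − 0.5794)/(1 − 0.8308×0.5794) = 0.2514/0.51863448 = 0.48473; |u| = 0.48473c.
γ for this relative speed: γ = 1/√(1 − 0.234963) = 1.1433.
The clock on probe Alpha records proper time, so ship B measures Δt = γΔτ = 1.1433 × 57.6 = 65.85 years.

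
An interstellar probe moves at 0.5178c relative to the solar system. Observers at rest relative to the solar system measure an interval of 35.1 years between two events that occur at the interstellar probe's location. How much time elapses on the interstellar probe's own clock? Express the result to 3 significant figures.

With β = 0.5178, γ = 1/√(1 − 0.5178²) = 1/√0.73188316 = 1.1689.
The moving clock records proper time: Δτ = Δt/γ = 35.1/1.1689 = 30.0 years.

30.0 years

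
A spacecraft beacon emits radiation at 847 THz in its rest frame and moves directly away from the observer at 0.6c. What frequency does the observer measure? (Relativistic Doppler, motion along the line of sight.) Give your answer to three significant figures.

424 THz

Relativistic Doppler (source moving away): f_obs = f_src · √((1−β)/(1+β)).
With β = 0.6: factor = √(0.4/1.6) = 0.5.
f_obs = 847 × 0.5 = 424 THz.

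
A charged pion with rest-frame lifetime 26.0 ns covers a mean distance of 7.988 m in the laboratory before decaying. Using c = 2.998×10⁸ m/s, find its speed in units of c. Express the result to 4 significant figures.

0.7157c

Lab distance = (lab lifetime)·v = γτ·βc, so βγ = d/(cτ) = 7.988/(2.998×10⁸ × 2.600×10^-8) = 1.0248.
With βγ = 1.0248: γ² = 1 + (βγ)² = 2.05022, and β = (βγ)/γ = 1.0248/1.43186 = 0.7157.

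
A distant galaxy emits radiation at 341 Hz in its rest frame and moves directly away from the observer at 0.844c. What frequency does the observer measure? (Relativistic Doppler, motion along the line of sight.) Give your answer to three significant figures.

Relativistic Doppler (source moving away): f_obs = f_src · √((1−β)/(1+β)).
With β = 0.844: factor = √(0.156/1.844) = 0.29086.
f_obs = 341 × 0.29086 = 99.2 Hz.

99.2 Hz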